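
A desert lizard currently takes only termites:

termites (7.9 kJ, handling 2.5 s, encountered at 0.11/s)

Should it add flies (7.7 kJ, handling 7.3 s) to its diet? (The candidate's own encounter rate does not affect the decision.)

Intake rate on the current diet: R = (0.11×7.9) / (1 + 0.11×2.5) = 0.869/1.275 = 0.6816 kJ/s.
flies: E/h = 7.7/7.3 = 1.055 kJ/s.
Since 1.055 > R, including flies increases the long-run rate.

Yes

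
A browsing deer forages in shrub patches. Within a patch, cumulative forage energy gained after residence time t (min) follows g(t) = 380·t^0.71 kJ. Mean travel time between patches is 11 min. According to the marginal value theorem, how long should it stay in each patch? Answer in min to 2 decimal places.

Optimal t* satisfies g'(t*) = g(t*)/(T + t*).
g'(t) = 0.71·380·t^-0.29. Setting 0.71·380·t^-0.29 = 380·t^0.71/(11+t) gives 0.71(11+t) = t, so 0.29·t = 0.71×11.
t* = 0.71×11/0.29 = 26.93 min.

26.93 min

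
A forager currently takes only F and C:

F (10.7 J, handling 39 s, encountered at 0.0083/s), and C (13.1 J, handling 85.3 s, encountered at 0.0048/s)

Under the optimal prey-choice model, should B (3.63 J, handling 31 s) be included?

On F and C alone, R = ΣλE/(1+Σλh) = 0.1517/1.733 = 0.08752 J/s.
B: E/h = 3.63/31 = 0.1171 J/s.
Since 0.1171 > R, including B increases the long-run rate.

Yes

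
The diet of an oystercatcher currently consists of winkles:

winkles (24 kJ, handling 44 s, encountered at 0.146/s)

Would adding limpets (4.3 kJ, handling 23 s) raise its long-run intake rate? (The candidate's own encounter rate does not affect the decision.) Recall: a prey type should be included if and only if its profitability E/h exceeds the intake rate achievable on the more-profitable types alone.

On winkles alone, R = ΣλE/(1+Σλh) = 3.504/7.424 = 0.472 kJ/s.
Profitability of limpets: 4.3/23 = 0.187 kJ/s.
0.187 < 0.472, so adding limpets would lower the average — exclude it.

No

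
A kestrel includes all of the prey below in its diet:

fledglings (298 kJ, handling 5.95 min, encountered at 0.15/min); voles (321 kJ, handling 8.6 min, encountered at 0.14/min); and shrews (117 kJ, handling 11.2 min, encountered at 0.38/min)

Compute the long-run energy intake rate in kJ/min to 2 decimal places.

R = (0.15×298 + 0.14×321 + 0.38×117) / (1 + 0.15×5.95 + 0.14×8.6 + 0.38×11.2) = 134.1/7.352 = 18.24 kJ/min.

18.24 kJ/min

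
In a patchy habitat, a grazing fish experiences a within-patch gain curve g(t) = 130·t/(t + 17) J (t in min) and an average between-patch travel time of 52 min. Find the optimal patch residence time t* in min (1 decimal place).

Optimal t* satisfies g'(t*) = g(t*)/(T + t*).
g'(t) = 130·17/(t + 17)². Setting 130·17/(t+17)² = 130t/[(t+17)(52+t)] gives 17(52+t) = t(t+17), so t² = 17×52 = 884.
t* = √884 = 29.73 min.

29.7 min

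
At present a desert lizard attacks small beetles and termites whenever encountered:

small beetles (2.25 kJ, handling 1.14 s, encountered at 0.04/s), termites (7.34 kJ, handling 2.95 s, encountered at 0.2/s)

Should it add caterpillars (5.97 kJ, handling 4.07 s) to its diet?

Yes

On small beetles and termites alone, R = ΣλE/(1+Σλh) = 1.558/1.636 = 0.9526 kJ/s.
Profitability of caterpillars: 5.97/4.07 = 1.467 kJ/s.
Since 1.467 > R, including caterpillars increases the long-run rate.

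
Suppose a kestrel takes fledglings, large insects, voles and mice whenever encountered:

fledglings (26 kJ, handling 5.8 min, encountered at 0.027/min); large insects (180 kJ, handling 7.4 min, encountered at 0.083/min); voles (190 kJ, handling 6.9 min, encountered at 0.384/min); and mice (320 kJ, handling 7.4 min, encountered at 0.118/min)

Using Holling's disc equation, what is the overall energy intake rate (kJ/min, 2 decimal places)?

Energy encountered per unit search time: 0.027×26 + 0.083×180 + 0.384×190 + 0.118×320 = 126.4 kJ/min.
Handling time per unit search time: 0.027×5.8 + 0.083×7.4 + 0.384×6.9 + 0.118×7.4 = 4.294.
Rate = 126.4/(1 + 4.294) = 23.87 kJ/min.

23.87 kJ/min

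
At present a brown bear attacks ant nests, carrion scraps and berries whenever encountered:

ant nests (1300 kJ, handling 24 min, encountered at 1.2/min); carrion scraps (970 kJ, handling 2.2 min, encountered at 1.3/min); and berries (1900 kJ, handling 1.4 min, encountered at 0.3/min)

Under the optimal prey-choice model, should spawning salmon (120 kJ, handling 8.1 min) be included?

No

Intake rate on the current diet: R = (1.2×1300 + 1.3×970 + 0.3×1900) / (1 + 1.2×24 + 1.3×2.2 + 0.3×1.4) = 3391/33.08 = 102.5 kJ/min.
spawning salmon: E/h = 120/8.1 = 14.81 kJ/min.
14.81 < 102.5, so adding spawning salmon would lower the average — exclude it.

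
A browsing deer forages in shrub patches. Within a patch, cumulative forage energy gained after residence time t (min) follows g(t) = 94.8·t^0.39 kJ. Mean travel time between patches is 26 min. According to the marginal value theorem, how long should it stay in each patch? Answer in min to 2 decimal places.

16.62 min

Maximise g(t)/(T+t): set derivative to zero → g'(t)(T+t) = g(t).
g'(t) = 0.39·94.8·t^-0.61. Setting 0.39·94.8·t^-0.61 = 94.8·t^0.39/(26+t) gives 0.39(26+t) = t, so 0.61·t = 0.39×26.
t* = 0.39×26/0.61 = 16.62 min.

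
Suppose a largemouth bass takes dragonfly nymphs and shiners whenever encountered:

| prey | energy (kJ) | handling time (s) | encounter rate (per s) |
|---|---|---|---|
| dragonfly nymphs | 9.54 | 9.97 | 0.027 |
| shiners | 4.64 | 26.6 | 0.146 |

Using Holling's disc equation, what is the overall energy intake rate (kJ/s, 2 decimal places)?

0.18 kJ/s

Energy encountered per unit search time: 0.027×9.54 + 0.146×4.64 = 0.935 kJ/s.
Handling time per unit search time: 0.027×9.97 + 0.146×26.6 = 4.153.
Rate = 0.935/(1 + 4.153) = 0.1815 kJ/s.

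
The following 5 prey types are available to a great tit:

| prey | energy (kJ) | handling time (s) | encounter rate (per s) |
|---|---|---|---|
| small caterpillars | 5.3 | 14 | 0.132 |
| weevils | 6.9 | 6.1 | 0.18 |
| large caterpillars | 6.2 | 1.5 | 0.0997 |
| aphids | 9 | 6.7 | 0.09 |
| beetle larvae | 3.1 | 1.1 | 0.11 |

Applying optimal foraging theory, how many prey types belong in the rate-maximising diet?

Rank by E/h (kJ/s): large caterpillars 4.13, beetle larvae 2.82, aphids 1.34, weevils 1.13, small caterpillars 0.379. Include each in turn until the next type's E/h falls below the running intake rate.
Rate on top 1: 0.5377. beetle larvae: 2.82 > 0.5377 → include.
Rate on top 2: 0.7549. aphids: 1.34 > 0.7549 → include.
Rate on top 3: 0.9443. weevils: 1.13 > 0.9443 → include.
Rate on top 4: 1.013. small caterpillars: 0.379 < 1.013 → exclude; stop.
Optimal diet: large caterpillars, beetle larvae, aphids, weevils — 4 of 5 types.

4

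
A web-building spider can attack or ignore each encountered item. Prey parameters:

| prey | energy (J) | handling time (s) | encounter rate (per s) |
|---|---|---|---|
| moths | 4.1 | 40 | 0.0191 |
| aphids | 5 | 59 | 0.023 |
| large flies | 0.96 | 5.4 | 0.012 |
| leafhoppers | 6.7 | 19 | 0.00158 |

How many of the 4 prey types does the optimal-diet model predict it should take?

4

Profitabilities (E/h, J/s): leafhoppers 0.353, large flies 0.178, moths 0.102, aphids 0.0847. Add prey in this order while the next type's profitability exceeds the intake rate on those already taken.
Rate on top 1: 0.01028. large flies: 0.178 > 0.01028 → include.
Rate on top 2: 0.02019. moths: 0.102 > 0.02019 → include.
Rate on top 3: 0.05402. aphids: 0.0847 > 0.05402 → include.
Optimal diet: leafhoppers, large flies, moths, aphids — 4 of 4 types.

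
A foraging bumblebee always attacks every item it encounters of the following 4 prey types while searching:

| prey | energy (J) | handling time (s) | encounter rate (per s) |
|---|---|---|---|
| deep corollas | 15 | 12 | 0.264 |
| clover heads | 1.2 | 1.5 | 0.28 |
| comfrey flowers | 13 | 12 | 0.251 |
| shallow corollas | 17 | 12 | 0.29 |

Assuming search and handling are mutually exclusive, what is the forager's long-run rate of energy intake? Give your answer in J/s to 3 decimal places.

1.127 J/s

Energy encountered per unit search time: 0.264×15 + 0.28×1.2 + 0.251×13 + 0.29×17 = 12.49 J/s.
Handling time per unit search time: 0.264×12 + 0.28×1.5 + 0.251×12 + 0.29×12 = 10.08.
Rate = 12.49/(1 + 10.08) = 1.127 J/s.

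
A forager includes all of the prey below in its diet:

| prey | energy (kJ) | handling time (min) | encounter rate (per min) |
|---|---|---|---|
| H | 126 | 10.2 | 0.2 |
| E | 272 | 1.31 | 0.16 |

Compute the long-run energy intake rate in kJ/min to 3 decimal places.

R = (0.2×126 + 0.16×272) / (1 + 0.2×10.2 + 0.16×1.31) = 68.72/3.25 = 21.15 kJ/min.

21.147 kJ/min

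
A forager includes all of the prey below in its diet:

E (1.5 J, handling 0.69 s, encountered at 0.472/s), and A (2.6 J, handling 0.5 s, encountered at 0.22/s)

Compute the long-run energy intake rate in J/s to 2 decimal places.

Energy encountered per unit search time: 0.472×1.5 + 0.22×2.6 = 1.28 J/s.
Handling time per unit search time: 0.472×0.69 + 0.22×0.5 = 0.4357.
Rate = 1.28/(1 + 0.4357) = 0.8916 J/s.

0.89 J/s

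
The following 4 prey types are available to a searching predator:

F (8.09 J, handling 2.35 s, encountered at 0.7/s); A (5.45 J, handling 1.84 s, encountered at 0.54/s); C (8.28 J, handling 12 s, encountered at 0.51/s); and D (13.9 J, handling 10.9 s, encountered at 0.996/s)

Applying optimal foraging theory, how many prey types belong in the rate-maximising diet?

2

E/h in descending order: F 3.44, A 2.96, D 1.28, C 0.69 J/s. The optimal diet is the largest prefix of this list for which every included type satisfies E_i/h_i > R on the types above it.
Rate on top 1: 2.141. A: 2.96 > 2.141 → include.
Rate on top 2: 2.365. D: 1.28 < 2.365 → exclude; stop.
Optimal diet: F, A — 2 of 4 types.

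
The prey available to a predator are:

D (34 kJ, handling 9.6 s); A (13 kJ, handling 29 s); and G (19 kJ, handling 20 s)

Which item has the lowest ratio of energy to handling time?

A

Profitability E/h (kJ/s): D = 34/9.6 = 3.54, A = 13/29 = 0.448, G = 19/20 = 0.95.
Ranked: D > G > A.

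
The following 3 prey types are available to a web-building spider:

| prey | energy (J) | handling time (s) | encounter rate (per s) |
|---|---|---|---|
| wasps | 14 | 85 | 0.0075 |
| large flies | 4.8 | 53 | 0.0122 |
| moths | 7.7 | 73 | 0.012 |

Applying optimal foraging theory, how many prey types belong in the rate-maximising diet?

3

Profitabilities (E/h, J/s): wasps 0.165, moths 0.105, large flies 0.0906. Add prey in this order while the next type's profitability exceeds the intake rate on those already taken.
Rate on top 1: 0.06412. moths: 0.105 > 0.06412 → include.
Rate on top 2: 0.07854. large flies: 0.0906 > 0.07854 → include.
Optimal diet: wasps, moths, large flies — 3 of 3 types.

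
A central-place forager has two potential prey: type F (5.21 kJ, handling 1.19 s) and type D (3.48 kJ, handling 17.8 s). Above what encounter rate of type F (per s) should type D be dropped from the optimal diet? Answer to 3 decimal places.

Drop type D once their profitability E₂/h₂ falls below the rate achievable on type F alone: E₂/h₂ = λE₁/(1 + λh₁).
Solve for λ: λE₁h₂ = E₂(1 + λh₁) → λ(E₁h₂ − E₂h₁) = E₂ → λ = E₂/(E₁h₂ − E₂h₁).
λ = 3.48/(5.21×17.8 − 3.48×1.19) = 3.48/88.6 = 0.03928 per s.

0.039 per s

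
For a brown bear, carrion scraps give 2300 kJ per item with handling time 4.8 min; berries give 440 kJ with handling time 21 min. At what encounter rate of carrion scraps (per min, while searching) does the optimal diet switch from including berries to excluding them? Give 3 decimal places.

0.010 per min

Drop berries once their profitability E₂/h₂ falls below the rate achievable on carrion scraps alone: E₂/h₂ = λE₁/(1 + λh₁).
Solve for λ: λE₁h₂ = E₂(1 + λh₁) → λ(E₁h₂ − E₂h₁) = E₂ → λ = E₂/(E₁h₂ − E₂h₁).
λ = 440/(2300×21 − 440×4.8) = 440/4.619e+04 = 0.009526 per min.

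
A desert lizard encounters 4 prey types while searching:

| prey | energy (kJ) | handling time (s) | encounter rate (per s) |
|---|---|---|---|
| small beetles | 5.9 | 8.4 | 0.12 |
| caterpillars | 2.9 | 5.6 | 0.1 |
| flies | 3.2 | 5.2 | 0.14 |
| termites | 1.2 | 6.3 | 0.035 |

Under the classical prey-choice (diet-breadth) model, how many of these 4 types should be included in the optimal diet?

Rank by E/h (kJ/s): small beetles 0.702, flies 0.615, caterpillars 0.518, termites 0.19. Include each in turn until the next type's E/h falls below the running intake rate.
Rate on top 1: 0.3526. flies: 0.615 > 0.3526 → include.
Rate on top 2: 0.4225. caterpillars: 0.518 > 0.4225 → include.
Rate on top 3: 0.4387. termites: 0.19 < 0.4387 → exclude; stop.
Optimal diet: small beetles, flies, caterpillars — 3 of 4 types.

3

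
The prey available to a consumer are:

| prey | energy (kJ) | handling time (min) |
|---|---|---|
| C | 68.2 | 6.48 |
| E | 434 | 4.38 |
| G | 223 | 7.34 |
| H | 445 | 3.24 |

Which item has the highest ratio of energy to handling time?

Profitability E/h (kJ/min): C = 68.2/6.48 = 10.5, E = 434/4.38 = 99.1, G = 223/7.34 = 30.4, H = 445/3.24 = 137.
Ranked: H > E > G > C.

H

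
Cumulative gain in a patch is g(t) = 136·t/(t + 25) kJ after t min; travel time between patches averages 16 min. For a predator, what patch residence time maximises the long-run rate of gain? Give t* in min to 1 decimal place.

20.0 min

Maximise g(t)/(T+t): set derivative to zero → g'(t)(T+t) = g(t).
g'(t) = 136·25/(t + 25)². Setting 136·25/(t+25)² = 136t/[(t+25)(16+t)] gives 25(16+t) = t(t+25), so t² = 25×16 = 400.
t* = √400 = 20 min.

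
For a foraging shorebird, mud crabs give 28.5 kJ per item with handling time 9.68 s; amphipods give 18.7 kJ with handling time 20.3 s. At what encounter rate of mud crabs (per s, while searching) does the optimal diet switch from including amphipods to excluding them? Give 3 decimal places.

0.047 per s

The zero-one rule: include amphipods iff E₂/h₂ > λE₁/(1+λh₁). Equality gives the switch point.
λE₁h₂ = E₂ + λE₂h₁ ⇒ λ = E₂/(E₁h₂ − E₂h₁) = 18.7/(578.6 − 181) = 0.04704 per s.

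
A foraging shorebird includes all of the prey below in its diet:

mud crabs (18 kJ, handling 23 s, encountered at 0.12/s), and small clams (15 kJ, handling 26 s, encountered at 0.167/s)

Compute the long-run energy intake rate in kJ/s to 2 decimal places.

R = (0.12×18 + 0.167×15) / (1 + 0.12×23 + 0.167×26) = 4.665/8.102 = 0.5758 kJ/s.

0.58 kJ/s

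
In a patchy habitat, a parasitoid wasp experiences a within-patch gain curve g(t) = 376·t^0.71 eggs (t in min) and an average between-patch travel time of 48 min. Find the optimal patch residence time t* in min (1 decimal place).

117.5 min

Maximise g(t)/(T+t): set derivative to zero → g'(t)(T+t) = g(t).
g'(t) = 0.71·376·t^-0.29. Setting 0.71·376·t^-0.29 = 376·t^0.71/(48+t) gives 0.71(48+t) = t, so 0.29·t = 0.71×48.
t* = 0.71×48/0.29 = 117.5 min.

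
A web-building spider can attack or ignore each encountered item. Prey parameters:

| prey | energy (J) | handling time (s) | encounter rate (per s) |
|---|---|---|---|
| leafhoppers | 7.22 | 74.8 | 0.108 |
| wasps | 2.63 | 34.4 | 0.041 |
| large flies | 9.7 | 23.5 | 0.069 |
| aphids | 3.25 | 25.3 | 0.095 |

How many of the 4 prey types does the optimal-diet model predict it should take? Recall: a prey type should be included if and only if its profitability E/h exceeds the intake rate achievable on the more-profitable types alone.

1

Profitabilities (E/h, J/s): large flies 0.413, aphids 0.128, leafhoppers 0.0965, wasps 0.0765. Add prey in this order while the next type's profitability exceeds the intake rate on those already taken.
Rate on top 1: 0.2553. aphids: 0.128 < 0.2553 → exclude; stop.
Optimal diet: large flies — 1 of 4 types.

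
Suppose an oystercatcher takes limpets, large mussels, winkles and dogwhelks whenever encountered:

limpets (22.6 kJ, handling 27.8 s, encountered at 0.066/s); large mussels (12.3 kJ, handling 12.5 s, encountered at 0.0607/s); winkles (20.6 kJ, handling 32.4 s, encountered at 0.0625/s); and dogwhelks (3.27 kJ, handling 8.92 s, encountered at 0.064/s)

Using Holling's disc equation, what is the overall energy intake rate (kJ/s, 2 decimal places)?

R = (0.066×22.6 + 0.0607×12.3 + 0.0625×20.6 + 0.064×3.27) / (1 + 0.066×27.8 + 0.0607×12.5 + 0.0625×32.4 + 0.064×8.92) = 3.735/6.189 = 0.6034 kJ/s.

0.60 kJ/s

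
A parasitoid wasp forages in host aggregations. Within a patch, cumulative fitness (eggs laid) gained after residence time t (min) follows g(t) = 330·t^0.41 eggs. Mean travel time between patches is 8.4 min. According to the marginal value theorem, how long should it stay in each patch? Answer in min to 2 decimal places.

5.84 min

Maximise g(t)/(T+t): set derivative to zero → g'(t)(T+t) = g(t).
g'(t) = 0.41·330·t^-0.59. Setting 0.41·330·t^-0.59 = 330·t^0.41/(8.4+t) gives 0.41(8.4+t) = t, so 0.59·t = 0.41×8.4.
t* = 0.41×8.4/0.59 = 5.837 min.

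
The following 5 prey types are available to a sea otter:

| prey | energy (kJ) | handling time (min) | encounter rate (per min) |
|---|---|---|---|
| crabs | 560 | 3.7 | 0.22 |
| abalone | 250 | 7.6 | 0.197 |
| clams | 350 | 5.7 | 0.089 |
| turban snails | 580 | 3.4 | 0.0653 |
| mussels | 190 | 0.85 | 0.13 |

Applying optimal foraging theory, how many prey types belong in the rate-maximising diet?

3

E/h in descending order: mussels 224, turban snails 171, crabs 151, clams 61.4, abalone 32.9 kJ/min. The optimal diet is the largest prefix of this list for which every included type satisfies E_i/h_i > R on the types above it.
Rate on top 1: 22.24. turban snails: 171 > 22.24 → include.
Rate on top 2: 46.96. crabs: 151 > 46.96 → include.
Rate on top 3: 86.55. clams: 61.4 < 86.55 → exclude; stop.
Optimal diet: mussels, turban snails, crabs — 3 of 5 types.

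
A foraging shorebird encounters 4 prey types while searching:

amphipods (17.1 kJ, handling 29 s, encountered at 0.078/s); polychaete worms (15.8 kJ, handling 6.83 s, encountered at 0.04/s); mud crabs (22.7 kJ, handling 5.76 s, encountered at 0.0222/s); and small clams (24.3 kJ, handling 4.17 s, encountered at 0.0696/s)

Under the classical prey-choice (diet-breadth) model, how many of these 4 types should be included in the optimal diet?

3

E/h in descending order: small clams 5.83, mud crabs 3.94, polychaete worms 2.31, amphipods 0.59 kJ/s. The optimal diet is the largest prefix of this list for which every included type satisfies E_i/h_i > R on the types above it.
Rate on top 1: 1.311. mud crabs: 3.94 > 1.311 → include.
Rate on top 2: 1.548. polychaete worms: 2.31 > 1.548 → include.
Rate on top 3: 1.672. amphipods: 0.59 < 1.672 → exclude; stop.
Optimal diet: small clams, mud crabs, polychaete worms — 3 of 4 types.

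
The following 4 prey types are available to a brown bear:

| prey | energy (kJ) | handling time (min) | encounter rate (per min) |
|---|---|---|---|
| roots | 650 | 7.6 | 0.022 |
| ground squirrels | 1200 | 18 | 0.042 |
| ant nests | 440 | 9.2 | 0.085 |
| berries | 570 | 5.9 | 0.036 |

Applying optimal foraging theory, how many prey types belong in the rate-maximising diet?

E/h in descending order: berries 96.6, roots 85.5, ground squirrels 66.7, ant nests 47.8 kJ/min. The optimal diet is the largest prefix of this list for which every included type satisfies E_i/h_i > R on the types above it.
Rate on top 1: 16.93. roots: 85.5 > 16.93 → include.
Rate on top 2: 25.24. ground squirrels: 66.7 > 25.24 → include.
Rate on top 3: 39.9. ant nests: 47.8 > 39.9 → include.
Optimal diet: berries, roots, ground squirrels, ant nests — 4 of 4 types.

4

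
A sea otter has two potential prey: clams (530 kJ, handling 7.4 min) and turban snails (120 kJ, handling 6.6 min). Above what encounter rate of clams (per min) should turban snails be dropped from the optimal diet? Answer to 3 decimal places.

The zero-one rule: include turban snails iff E₂/h₂ > λE₁/(1+λh₁). Equality gives the switch point.
λE₁h₂ = E₂ + λE₂h₁ ⇒ λ = E₂/(E₁h₂ − E₂h₁) = 120/(3498 − 888) = 0.04598 per min.

0.046 per min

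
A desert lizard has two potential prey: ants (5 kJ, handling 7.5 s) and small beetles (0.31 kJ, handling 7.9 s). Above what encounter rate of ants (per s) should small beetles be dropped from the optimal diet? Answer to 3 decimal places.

0.008 per s

Drop small beetles once their profitability E₂/h₂ falls below the rate achievable on ants alone: E₂/h₂ = λE₁/(1 + λh₁).
Solve for λ: λE₁h₂ = E₂(1 + λh₁) → λ(E₁h₂ − E₂h₁) = E₂ → λ = E₂/(E₁h₂ − E₂h₁).
λ = 0.31/(5×7.9 − 0.31×7.5) = 0.31/37.17 = 0.008339 per s.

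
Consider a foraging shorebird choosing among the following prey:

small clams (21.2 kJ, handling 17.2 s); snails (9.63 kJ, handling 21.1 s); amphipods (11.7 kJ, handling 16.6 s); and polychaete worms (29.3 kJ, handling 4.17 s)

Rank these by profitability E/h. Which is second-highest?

small clams

In descending order of E/h:
polychaete worms: 29.3/4.17 = 7.03 kJ/s
small clams: 21.2/17.2 = 1.23 kJ/s
amphipods: 11.7/16.6 = 0.705 kJ/s
snails: 9.63/21.1 = 0.456 kJ/s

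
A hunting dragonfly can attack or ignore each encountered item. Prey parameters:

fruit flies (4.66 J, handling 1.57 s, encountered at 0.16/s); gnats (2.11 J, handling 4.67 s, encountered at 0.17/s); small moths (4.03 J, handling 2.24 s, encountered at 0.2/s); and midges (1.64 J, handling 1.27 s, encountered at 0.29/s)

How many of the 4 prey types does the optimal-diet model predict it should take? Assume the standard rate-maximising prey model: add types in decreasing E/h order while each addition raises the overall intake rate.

E/h in descending order: fruit flies 2.97, small moths 1.8, midges 1.29, gnats 0.452 J/s. The optimal diet is the largest prefix of this list for which every included type satisfies E_i/h_i > R on the types above it.
Rate on top 1: 0.5959. small moths: 1.8 > 0.5959 → include.
Rate on top 2: 0.9131. midges: 1.29 > 0.9131 → include.
Rate on top 3: 0.9805. gnats: 0.452 < 0.9805 → exclude; stop.
Optimal diet: fruit flies, small moths, midges — 3 of 4 types.

3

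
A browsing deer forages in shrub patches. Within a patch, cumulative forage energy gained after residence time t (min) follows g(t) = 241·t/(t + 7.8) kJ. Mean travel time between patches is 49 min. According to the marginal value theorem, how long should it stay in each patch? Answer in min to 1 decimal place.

Optimal t* satisfies g'(t*) = g(t*)/(T + t*).
g'(t) = 241·7.8/(t + 7.8)². Setting 241·7.8/(t+7.8)² = 241t/[(t+7.8)(49+t)] gives 7.8(49+t) = t(t+7.8), so t² = 7.8×49 = 382.2.
t* = √382.2 = 19.55 min.

19.5 min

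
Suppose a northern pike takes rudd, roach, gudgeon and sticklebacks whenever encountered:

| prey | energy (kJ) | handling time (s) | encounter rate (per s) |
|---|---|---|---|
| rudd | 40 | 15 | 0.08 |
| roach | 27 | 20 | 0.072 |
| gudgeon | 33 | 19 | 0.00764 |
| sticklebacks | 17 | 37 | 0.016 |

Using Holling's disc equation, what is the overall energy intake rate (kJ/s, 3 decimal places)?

Energy encountered per unit search time: 0.08×40 + 0.072×27 + 0.00764×33 + 0.016×17 = 5.668 kJ/s.
Handling time per unit search time: 0.08×15 + 0.072×20 + 0.00764×19 + 0.016×37 = 3.377.
Rate = 5.668/(1 + 3.377) = 1.295 kJ/s.

1.295 kJ/s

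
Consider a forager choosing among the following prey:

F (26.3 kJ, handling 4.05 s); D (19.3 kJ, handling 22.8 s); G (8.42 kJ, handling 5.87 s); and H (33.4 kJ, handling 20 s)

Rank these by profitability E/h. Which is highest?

F

Profitability E/h (kJ/s): F = 26.3/4.05 = 6.49, D = 19.3/22.8 = 0.846, G = 8.42/5.87 = 1.43, H = 33.4/20 = 1.67.
Ranked: F > H > G > D.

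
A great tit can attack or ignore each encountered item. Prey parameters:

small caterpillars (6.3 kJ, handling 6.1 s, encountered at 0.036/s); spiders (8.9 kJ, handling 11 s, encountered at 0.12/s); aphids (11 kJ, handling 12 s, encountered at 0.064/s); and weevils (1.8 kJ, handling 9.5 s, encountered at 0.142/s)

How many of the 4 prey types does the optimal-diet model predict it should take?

Profitabilities (E/h, kJ/s): small caterpillars 1.03, aphids 0.917, spiders 0.809, weevils 0.189. Add prey in this order while the next type's profitability exceeds the intake rate on those already taken.
Rate on top 1: 0.186. aphids: 0.917 > 0.186 → include.
Rate on top 2: 0.4683. spiders: 0.809 > 0.4683 → include.
Rate on top 3: 0.6043. weevils: 0.189 < 0.6043 → exclude; stop.
Optimal diet: small caterpillars, aphids, spiders — 3 of 4 types.

3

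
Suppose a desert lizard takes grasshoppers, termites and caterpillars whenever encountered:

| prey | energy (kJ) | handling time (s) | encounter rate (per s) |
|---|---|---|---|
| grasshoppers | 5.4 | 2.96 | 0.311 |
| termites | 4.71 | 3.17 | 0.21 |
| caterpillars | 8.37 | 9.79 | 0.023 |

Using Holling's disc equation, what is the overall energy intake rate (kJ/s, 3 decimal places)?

1.018 kJ/s

R = (0.311×5.4 + 0.21×4.71 + 0.023×8.37) / (1 + 0.311×2.96 + 0.21×3.17 + 0.023×9.79) = 2.861/2.811 = 1.018 kJ/s.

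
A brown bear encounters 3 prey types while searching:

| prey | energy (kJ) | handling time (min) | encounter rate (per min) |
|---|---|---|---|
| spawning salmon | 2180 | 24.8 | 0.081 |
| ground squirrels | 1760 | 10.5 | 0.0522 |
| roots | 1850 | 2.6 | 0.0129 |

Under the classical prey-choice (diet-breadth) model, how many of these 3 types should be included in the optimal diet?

3

Rank by E/h (kJ/min): roots 712, ground squirrels 168, spawning salmon 87.9. Include each in turn until the next type's E/h falls below the running intake rate.
Rate on top 1: 23.09. ground squirrels: 168 > 23.09 → include.
Rate on top 2: 73.18. spawning salmon: 87.9 > 73.18 → include.
Optimal diet: roots, ground squirrels, spawning salmon — 3 of 3 types.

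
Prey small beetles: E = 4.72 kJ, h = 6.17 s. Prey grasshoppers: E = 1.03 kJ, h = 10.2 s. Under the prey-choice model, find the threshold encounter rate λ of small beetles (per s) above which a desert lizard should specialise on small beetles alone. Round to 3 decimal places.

Drop grasshoppers once their profitability E₂/h₂ falls below the rate achievable on small beetles alone: E₂/h₂ = λE₁/(1 + λh₁).
Solve for λ: λE₁h₂ = E₂(1 + λh₁) → λ(E₁h₂ − E₂h₁) = E₂ → λ = E₂/(E₁h₂ − E₂h₁).
λ = 1.03/(4.72×10.2 − 1.03×6.17) = 1.03/41.79 = 0.02465 per s.

0.025 per s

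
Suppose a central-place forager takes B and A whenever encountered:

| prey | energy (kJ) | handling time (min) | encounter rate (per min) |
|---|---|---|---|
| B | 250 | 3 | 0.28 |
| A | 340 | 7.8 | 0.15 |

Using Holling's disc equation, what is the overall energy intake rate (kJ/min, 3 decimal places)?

40.199 kJ/min

Energy encountered per unit search time: 0.28×250 + 0.15×340 = 121 kJ/min.
Handling time per unit search time: 0.28×3 + 0.15×7.8 = 2.01.
Rate = 121/(1 + 2.01) = 40.2 kJ/min.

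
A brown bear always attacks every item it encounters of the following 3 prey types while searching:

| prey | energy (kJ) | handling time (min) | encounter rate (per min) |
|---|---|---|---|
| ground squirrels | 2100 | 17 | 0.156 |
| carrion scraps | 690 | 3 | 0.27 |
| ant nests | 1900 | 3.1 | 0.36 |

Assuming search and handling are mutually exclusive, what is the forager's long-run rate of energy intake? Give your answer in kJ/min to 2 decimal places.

R = Σλ_iE_i / (1 + Σλ_ih_i)
Numerator: 0.156×2100 + 0.27×690 + 0.36×1900 = 1198
Denominator: 1 + 0.156×17 + 0.27×3 + 0.36×3.1 = 5.578
R = 1198/5.578 = 214.8 kJ/min

214.75 kJ/min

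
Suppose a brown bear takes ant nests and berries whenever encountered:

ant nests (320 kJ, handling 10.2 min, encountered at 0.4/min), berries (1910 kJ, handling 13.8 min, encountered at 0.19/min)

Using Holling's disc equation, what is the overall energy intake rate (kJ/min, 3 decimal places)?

R = (0.4×320 + 0.19×1910) / (1 + 0.4×10.2 + 0.19×13.8) = 490.9/7.702 = 63.74 kJ/min.

63.737 kJ/min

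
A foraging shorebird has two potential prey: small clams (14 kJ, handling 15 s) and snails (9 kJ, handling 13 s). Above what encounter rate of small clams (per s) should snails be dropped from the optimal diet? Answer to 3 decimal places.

0.191 per s

The zero-one rule: include snails iff E₂/h₂ > λE₁/(1+λh₁). Equality gives the switch point.
λE₁h₂ = E₂ + λE₂h₁ ⇒ λ = E₂/(E₁h₂ − E₂h₁) = 9/(182 − 135) = 0.1915 per s.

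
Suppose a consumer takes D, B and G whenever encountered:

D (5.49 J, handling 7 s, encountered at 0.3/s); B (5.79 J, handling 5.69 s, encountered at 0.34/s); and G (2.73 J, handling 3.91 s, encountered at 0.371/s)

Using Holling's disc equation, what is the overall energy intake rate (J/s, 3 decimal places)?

Energy encountered per unit search time: 0.3×5.49 + 0.34×5.79 + 0.371×2.73 = 4.628 J/s.
Handling time per unit search time: 0.3×7 + 0.34×5.69 + 0.371×3.91 = 5.485.
Rate = 4.628/(1 + 5.485) = 0.7137 J/s.

0.714 J/s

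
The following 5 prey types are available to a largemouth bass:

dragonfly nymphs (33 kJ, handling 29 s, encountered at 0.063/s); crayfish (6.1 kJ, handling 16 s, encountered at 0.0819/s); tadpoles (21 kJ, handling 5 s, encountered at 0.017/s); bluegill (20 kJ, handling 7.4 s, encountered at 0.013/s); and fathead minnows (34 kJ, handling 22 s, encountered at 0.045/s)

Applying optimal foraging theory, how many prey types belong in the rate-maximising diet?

4

Profitabilities (E/h, kJ/s): tadpoles 4.2, bluegill 2.7, fathead minnows 1.55, dragonfly nymphs 1.14, crayfish 0.381. Add prey in this order while the next type's profitability exceeds the intake rate on those already taken.
Rate on top 1: 0.329. bluegill: 2.7 > 0.329 → include.
Rate on top 2: 0.5224. fathead minnows: 1.55 > 0.5224 → include.
Rate on top 3: 0.9889. dragonfly nymphs: 1.14 > 0.9889 → include.
Rate on top 4: 1.057. crayfish: 0.381 < 1.057 → exclude; stop.
Optimal diet: tadpoles, bluegill, fathead minnows, dragonfly nymphs — 4 of 5 types.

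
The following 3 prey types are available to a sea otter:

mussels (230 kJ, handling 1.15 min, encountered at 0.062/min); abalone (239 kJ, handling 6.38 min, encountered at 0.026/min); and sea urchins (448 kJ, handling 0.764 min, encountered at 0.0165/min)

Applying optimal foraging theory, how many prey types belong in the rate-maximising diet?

3

Profitabilities (E/h, kJ/min): sea urchins 586, mussels 200, abalone 37.5. Add prey in this order while the next type's profitability exceeds the intake rate on those already taken.
Rate on top 1: 7.3. mussels: 200 > 7.3 → include.
Rate on top 2: 19.98. abalone: 37.5 > 19.98 → include.
Optimal diet: sea urchins, mussels, abalone — 3 of 3 types.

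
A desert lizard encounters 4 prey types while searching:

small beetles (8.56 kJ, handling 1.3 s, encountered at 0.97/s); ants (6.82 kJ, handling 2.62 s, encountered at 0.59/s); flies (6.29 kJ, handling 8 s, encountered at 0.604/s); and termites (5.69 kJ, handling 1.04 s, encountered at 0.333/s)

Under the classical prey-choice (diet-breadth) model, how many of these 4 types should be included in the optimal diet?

2

Rank by E/h (kJ/s): small beetles 6.58, termites 5.47, ants 2.6, flies 0.786. Include each in turn until the next type's E/h falls below the running intake rate.
Rate on top 1: 3.672. termites: 5.47 > 3.672 → include.
Rate on top 2: 3.911. ants: 2.6 < 3.911 → exclude; stop.
Optimal diet: small beetles, termites — 2 of 4 types.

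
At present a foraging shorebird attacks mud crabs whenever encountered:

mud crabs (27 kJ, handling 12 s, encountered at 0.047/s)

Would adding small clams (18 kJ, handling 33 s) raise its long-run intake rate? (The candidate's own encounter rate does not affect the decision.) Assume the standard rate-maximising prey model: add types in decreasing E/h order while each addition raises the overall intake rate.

No

On mud crabs alone, R = ΣλE/(1+Σλh) = 1.269/1.564 = 0.8114 kJ/s.
Profitability of small clams: 18/33 = 0.5455 kJ/s.
Since 0.5455 < R, time spent handling small clams is better spent searching.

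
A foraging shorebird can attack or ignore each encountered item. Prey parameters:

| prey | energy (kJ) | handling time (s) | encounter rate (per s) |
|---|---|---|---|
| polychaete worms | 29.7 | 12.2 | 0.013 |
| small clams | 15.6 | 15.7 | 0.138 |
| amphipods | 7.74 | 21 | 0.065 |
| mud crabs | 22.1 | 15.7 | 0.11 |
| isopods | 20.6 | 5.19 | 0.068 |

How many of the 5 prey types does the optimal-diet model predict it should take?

3

Rank by E/h (kJ/s): isopods 3.97, polychaete worms 2.43, mud crabs 1.41, small clams 0.994, amphipods 0.369. Include each in turn until the next type's E/h falls below the running intake rate.
Rate on top 1: 1.035. polychaete worms: 2.43 > 1.035 → include.
Rate on top 2: 1.182. mud crabs: 1.41 > 1.182 → include.
Rate on top 3: 1.302. small clams: 0.994 < 1.302 → exclude; stop.
Optimal diet: isopods, polychaete worms, mud crabs — 3 of 5 types.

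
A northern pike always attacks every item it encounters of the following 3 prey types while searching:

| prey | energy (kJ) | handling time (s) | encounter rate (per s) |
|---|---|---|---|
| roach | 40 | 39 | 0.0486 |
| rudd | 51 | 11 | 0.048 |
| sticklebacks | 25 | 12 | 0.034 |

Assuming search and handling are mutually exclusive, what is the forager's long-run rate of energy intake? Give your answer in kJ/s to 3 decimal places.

R = Σλ_iE_i / (1 + Σλ_ih_i)
Numerator: 0.0486×40 + 0.048×51 + 0.034×25 = 5.242
Denominator: 1 + 0.0486×39 + 0.048×11 + 0.034×12 = 3.831
R = 5.242/3.831 = 1.368 kJ/s

1.368 kJ/s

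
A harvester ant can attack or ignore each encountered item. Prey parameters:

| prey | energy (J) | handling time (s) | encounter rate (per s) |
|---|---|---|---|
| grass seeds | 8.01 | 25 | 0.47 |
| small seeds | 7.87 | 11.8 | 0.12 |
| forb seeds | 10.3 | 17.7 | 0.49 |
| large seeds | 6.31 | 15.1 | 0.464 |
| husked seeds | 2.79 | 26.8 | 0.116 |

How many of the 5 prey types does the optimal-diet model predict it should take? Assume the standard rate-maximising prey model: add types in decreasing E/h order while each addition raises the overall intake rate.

E/h in descending order: small seeds 0.667, forb seeds 0.582, large seeds 0.418, grass seeds 0.32, husked seeds 0.104 J/s. The optimal diet is the largest prefix of this list for which every included type satisfies E_i/h_i > R on the types above it.
Rate on top 1: 0.3909. forb seeds: 0.582 > 0.3909 → include.
Rate on top 2: 0.5403. large seeds: 0.418 < 0.5403 → exclude; stop.
Optimal diet: small seeds, forb seeds — 2 of 5 types.

2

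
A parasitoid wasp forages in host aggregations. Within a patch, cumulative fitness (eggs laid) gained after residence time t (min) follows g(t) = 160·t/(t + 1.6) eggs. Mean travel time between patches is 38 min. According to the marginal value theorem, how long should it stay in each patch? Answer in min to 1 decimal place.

7.8 min

Maximise g(t)/(T+t): set derivative to zero → g'(t)(T+t) = g(t).
g'(t) = 160·1.6/(t + 1.6)². Setting 160·1.6/(t+1.6)² = 160t/[(t+1.6)(38+t)] gives 1.6(38+t) = t(t+1.6), so t² = 1.6×38 = 60.8.
t* = √60.8 = 7.797 min.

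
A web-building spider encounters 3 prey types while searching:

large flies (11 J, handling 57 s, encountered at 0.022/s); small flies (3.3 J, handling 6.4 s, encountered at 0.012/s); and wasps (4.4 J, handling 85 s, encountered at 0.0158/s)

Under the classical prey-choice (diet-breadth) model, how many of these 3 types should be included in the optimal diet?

2

Profitabilities (E/h, J/s): small flies 0.516, large flies 0.193, wasps 0.0518. Add prey in this order while the next type's profitability exceeds the intake rate on those already taken.
Rate on top 1: 0.03678. large flies: 0.193 > 0.03678 → include.
Rate on top 2: 0.1208. wasps: 0.0518 < 0.1208 → exclude; stop.
Optimal diet: small flies, large flies — 2 of 3 types.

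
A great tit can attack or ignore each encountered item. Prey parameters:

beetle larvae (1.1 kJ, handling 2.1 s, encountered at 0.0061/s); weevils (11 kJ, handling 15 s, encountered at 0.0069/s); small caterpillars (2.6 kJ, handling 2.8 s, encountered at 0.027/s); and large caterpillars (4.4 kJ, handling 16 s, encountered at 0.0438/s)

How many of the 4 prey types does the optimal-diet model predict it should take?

4

E/h in descending order: small caterpillars 0.929, weevils 0.733, beetle larvae 0.524, large caterpillars 0.275 kJ/s. The optimal diet is the largest prefix of this list for which every included type satisfies E_i/h_i > R on the types above it.
Rate on top 1: 0.06527. weevils: 0.733 > 0.06527 → include.
Rate on top 2: 0.1239. beetle larvae: 0.524 > 0.1239 → include.
Rate on top 3: 0.1282. large caterpillars: 0.275 > 0.1282 → include.
Optimal diet: small caterpillars, weevils, beetle larvae, large caterpillars — 4 of 4 types.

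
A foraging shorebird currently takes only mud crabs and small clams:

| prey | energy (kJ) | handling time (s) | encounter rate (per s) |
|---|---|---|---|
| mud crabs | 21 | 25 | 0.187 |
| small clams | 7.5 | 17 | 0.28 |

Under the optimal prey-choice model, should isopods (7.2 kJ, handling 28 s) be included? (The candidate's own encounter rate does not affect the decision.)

No

Intake rate on the current diet: R = (0.187×21 + 0.28×7.5) / (1 + 0.187×25 + 0.28×17) = 6.027/10.44 = 0.5776 kJ/s.
isopods: E/h = 7.2/28 = 0.2571 kJ/s.
Since 0.2571 < R, time spent handling isopods is better spent searching.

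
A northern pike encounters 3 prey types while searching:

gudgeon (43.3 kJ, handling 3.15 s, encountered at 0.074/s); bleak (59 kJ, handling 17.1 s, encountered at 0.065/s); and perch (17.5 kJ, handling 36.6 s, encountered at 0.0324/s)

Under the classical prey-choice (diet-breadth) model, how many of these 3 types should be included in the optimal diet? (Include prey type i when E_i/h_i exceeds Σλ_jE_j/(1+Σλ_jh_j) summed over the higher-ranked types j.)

2

E/h in descending order: gudgeon 13.7, bleak 3.45, perch 0.478 kJ/s. The optimal diet is the largest prefix of this list for which every included type satisfies E_i/h_i > R on the types above it.
Rate on top 1: 2.598. bleak: 3.45 > 2.598 → include.
Rate on top 2: 3.002. perch: 0.478 < 3.002 → exclude; stop.
Optimal diet: gudgeon, bleak — 2 of 3 types.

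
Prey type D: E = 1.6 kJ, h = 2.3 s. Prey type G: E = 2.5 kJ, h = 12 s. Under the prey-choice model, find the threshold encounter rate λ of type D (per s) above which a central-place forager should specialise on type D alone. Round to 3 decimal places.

0.186 per s

The zero-one rule: include type G iff E₂/h₂ > λE₁/(1+λh₁). Equality gives the switch point.
λE₁h₂ = E₂ + λE₂h₁ ⇒ λ = E₂/(E₁h₂ − E₂h₁) = 2.5/(19.2 − 5.75) = 0.1859 per s.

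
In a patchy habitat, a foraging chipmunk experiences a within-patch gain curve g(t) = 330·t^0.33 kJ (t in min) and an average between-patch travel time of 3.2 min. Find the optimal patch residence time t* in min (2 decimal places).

Optimal t* satisfies g'(t*) = g(t*)/(T + t*).
g'(t) = 0.33·330·t^-0.67. Setting 0.33·330·t^-0.67 = 330·t^0.33/(3.2+t) gives 0.33(3.2+t) = t, so 0.67·t = 0.33×3.2.
t* = 0.33×3.2/0.67 = 1.576 min.

1.58 min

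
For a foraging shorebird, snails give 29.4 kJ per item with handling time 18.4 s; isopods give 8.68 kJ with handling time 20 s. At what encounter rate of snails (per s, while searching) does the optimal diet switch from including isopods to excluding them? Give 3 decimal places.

At the threshold, the rate on snails alone equals the profitability of isopods: λ·29.4/(1 + λ·18.4) = 8.68/20 = 0.434.
Rearranging, λ(29.4 − 0.434×18.4) = 0.434, so λ = 0.434/21.41 = 0.02027 per s.

0.020 per s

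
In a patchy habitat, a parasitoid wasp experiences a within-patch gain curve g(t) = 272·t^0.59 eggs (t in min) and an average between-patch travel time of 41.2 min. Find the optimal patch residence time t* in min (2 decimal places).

59.29 min

Maximise g(t)/(T+t): set derivative to zero → g'(t)(T+t) = g(t).
g'(t) = 0.59·272·t^-0.41. Setting 0.59·272·t^-0.41 = 272·t^0.59/(41.2+t) gives 0.59(41.2+t) = t, so 0.41·t = 0.59×41.2.
t* = 0.59×41.2/0.41 = 59.29 min.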